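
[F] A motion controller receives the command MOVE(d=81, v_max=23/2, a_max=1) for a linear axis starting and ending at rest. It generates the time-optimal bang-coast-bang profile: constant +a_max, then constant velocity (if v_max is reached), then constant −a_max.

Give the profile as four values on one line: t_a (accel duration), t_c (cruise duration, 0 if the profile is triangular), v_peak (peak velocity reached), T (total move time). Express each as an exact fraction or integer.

(v_max)²/a_max = (23/2)²/1 = 529/4
81 < 529/4 ⇒ no cruise
v_peak = √(81·1) = √81 = 9
t_a = 9/1 = 9; t_c = 0
T = 2·9 = 18

t_a=9 t_c=0 v_peak=9 T=18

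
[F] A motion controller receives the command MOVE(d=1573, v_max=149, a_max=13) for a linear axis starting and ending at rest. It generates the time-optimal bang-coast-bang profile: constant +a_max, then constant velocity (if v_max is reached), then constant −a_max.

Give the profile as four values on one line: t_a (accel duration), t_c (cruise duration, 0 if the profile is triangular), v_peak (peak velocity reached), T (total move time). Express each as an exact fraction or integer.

t_a=11 t_c=0 v_peak=143 T=22

(v_max)²/a_max = 149²/13 = 22201/13
1573 < 22201/13 → triangular
v_peak = √(1573·13) = √20449 = 143
t_a = 143/13 = 11; t_c = 0
T = 2·11 = 22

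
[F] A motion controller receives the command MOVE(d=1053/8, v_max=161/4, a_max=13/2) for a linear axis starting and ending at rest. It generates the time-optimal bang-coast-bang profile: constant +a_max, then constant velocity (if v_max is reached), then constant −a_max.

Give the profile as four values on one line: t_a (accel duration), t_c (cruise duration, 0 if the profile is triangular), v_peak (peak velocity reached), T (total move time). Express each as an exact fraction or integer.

v_max²/a_max = (161/4)²/(13/2) = 25921/104
1053/8 < 25921/104 so t_c = 0
v_peak = √(1053/8·13/2) = √(13689/16) = 117/4
t_a = (117/4)/(13/2) = 9/2; t_c = 0
T = 2·9/2 = 9

t_a=9/2 t_c=0 v_peak=117/4 T=9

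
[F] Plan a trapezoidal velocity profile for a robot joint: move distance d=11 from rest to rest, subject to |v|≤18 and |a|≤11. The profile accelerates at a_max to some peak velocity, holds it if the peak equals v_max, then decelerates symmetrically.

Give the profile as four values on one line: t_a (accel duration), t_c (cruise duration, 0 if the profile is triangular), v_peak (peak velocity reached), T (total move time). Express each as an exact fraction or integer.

t_a=1 t_c=0 v_peak=11 T=2

vₘ²/aₘ = 18²/11 = 324/11
11 < 324/11 so t_c = 0
v_peak = √(11·11) = √121 = 11
t_a = 11/11 = 1; t_c = 0
T = 2·1 = 2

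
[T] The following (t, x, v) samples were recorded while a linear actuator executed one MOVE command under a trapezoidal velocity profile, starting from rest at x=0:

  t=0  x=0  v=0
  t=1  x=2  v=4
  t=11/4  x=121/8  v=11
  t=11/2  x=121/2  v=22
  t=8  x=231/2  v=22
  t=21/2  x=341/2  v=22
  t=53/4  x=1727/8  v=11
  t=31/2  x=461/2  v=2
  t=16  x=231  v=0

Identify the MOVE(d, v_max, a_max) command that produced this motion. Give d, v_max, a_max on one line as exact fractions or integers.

final state: t=16, x=231, v=0 → d = 231
a_max = (4−0)/(1−0) = 4
max v = 22 over t∈[11/2,21/2] → v_max = 22
check: 22·(11/2+5) = 231 ✓

d=231 v_max=22 a_max=4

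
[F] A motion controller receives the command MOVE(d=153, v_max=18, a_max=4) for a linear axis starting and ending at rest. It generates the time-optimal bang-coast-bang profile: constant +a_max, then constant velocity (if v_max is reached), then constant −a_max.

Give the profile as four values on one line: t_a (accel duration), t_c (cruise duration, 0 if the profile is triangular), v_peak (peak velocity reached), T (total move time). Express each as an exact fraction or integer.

(v_max)²/a_max = 18²/4 = 81
153 ≥ 81 so v_max reached
t_a = 18/4 = 9/2; v_peak = 18
d_cruise = 153 − 81 = 72; t_c = 72/18 = 4
T = 2·9/2 + 4 = 13

t_a=9/2 t_c=4 v_peak=18 T=13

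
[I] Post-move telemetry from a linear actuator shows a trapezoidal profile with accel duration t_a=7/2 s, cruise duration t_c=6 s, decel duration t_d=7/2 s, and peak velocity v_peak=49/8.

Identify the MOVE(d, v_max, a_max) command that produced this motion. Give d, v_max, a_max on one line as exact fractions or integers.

a_max = (49/8)/(7/2) = 7/4
d_a = ½·49/8·7/2 = 343/32; d_c = 49/8·6 = 147/4
d = 2·343/32 + 147/4 = 931/16
t_c = 6 > 0 → v_max = v_peak = 49/8

d=931/16 v_max=49/8 a_max=7/4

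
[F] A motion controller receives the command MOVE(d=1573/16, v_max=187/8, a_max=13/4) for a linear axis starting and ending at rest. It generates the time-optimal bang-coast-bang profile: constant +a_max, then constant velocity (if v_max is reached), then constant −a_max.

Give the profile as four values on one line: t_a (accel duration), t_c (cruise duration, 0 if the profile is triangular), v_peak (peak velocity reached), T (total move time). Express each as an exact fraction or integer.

t_a=11/2 t_c=0 v_peak=143/8 T=11

vₘ²/aₘ = (187/8)²/(13/4) = 34969/208
1573/16 < 34969/208 ⇒ no cruise
v_peak = √(1573/16·13/4) = √(20449/64) = 143/8
t_a = (143/8)/(13/4) = 11/2; t_c = 0
T = 2·11/2 = 11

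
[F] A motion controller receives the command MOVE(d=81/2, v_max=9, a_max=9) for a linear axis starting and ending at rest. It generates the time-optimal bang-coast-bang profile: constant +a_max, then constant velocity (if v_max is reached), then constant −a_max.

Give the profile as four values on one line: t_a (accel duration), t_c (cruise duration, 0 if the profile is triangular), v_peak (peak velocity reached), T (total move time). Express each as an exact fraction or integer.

t_a=1 t_c=7/2 v_peak=9 T=11/2

(v_max)²/a_max = 9²/9 = 9
81/2 ≥ 9 → trapezoidal
t_a = 9/9 = 1; v_peak = 9
d_cruise = 81/2 − 9 = 63/2; t_c = (63/2)/9 = 7/2
T = 2·1 + 7/2 = 11/2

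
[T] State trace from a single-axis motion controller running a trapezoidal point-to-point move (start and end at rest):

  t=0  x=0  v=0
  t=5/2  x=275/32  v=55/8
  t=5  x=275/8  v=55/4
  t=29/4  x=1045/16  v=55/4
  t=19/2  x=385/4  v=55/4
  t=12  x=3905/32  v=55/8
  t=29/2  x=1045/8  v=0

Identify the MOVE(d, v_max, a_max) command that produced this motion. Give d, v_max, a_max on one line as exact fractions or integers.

d=1045/8 v_max=55/4 a_max=11/4

final state: t=29/2, x=1045/8, v=0 → d = 1045/8
a_max = (55/8−0)/(5/2−0) = 11/4
max v = 55/4 over t∈[5,19/2] → v_max = 55/4
check: 55/4·(5+9/2) = 1045/8 ✓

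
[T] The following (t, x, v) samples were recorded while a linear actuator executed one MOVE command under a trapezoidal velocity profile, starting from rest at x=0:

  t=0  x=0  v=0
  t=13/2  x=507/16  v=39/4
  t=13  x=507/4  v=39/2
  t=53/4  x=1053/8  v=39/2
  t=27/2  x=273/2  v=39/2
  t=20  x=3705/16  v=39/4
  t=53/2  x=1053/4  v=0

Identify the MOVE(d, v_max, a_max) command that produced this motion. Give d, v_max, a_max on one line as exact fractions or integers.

final state: t=53/2, x=1053/4, v=0 → d = 1053/4
a_max = (39/4−0)/(13/2−0) = 3/2
max v = 39/2 over t∈[13,27/2] → v_max = 39/2
check: 39/2·(13+1/2) = 1053/4 ✓

d=1053/4 v_max=39/2 a_max=3/2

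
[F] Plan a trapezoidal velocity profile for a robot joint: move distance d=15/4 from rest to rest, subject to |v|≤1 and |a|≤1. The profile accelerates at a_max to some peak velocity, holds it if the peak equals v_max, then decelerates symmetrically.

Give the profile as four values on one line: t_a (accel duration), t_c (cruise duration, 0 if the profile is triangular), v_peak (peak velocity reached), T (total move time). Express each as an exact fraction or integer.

t_a=1 t_c=11/4 v_peak=1 T=19/4

v_max²/a_max = 1²/1 = 1
15/4 ≥ 1 so v_max reached
t_a = 1/1 = 1; v_peak = 1
d_cruise = 15/4 − 1 = 11/4; t_c = (11/4)/1 = 11/4
T = 2·1 + 11/4 = 19/4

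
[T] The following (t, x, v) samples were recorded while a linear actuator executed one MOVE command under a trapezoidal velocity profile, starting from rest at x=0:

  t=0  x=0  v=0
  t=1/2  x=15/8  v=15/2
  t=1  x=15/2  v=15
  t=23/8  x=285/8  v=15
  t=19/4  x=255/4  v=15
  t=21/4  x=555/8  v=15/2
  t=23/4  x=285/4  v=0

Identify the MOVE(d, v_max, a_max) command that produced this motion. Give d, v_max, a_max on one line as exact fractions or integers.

d=285/4 v_max=15 a_max=15

final state: t=23/4, x=285/4, v=0 → d = 285/4
a_max = (15/2−0)/(1/2−0) = 15
max v = 15 over t∈[1,19/4] → v_max = 15
check: 15·(1+15/4) = 285/4 ✓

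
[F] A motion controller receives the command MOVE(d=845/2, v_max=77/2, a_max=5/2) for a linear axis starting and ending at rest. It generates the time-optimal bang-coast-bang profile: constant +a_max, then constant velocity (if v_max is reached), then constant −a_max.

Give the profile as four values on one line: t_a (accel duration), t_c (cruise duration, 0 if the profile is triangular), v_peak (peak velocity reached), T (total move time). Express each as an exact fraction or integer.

t_a=13 t_c=0 v_peak=65/2 T=26

vₘ²/aₘ = (77/2)²/(5/2) = 5929/10
845/2 < 5929/10 so t_c = 0
v_peak = √(845/2·5/2) = √(4225/4) = 65/2
t_a = (65/2)/(5/2) = 13; t_c = 0
T = 2·13 = 26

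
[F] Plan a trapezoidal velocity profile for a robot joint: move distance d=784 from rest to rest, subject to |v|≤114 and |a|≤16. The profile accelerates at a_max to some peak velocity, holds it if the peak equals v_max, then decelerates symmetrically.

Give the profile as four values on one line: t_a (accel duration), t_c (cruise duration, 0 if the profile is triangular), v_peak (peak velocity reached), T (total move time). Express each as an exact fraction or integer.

t_a=7 t_c=0 v_peak=112 T=14

(v_max)²/a_max = 114²/16 = 3249/4
784 < 3249/4 → triangular
v_peak = √(784·16) = √12544 = 112
t_a = 112/16 = 7; t_c = 0
T = 2·7 = 14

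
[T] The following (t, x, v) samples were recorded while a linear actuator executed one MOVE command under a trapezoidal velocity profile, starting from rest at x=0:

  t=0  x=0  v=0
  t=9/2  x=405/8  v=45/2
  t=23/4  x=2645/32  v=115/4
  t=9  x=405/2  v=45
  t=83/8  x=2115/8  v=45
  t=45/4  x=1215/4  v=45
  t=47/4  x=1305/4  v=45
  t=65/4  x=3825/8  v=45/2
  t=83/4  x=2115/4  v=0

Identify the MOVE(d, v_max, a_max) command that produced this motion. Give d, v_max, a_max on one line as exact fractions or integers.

final state: t=83/4, x=2115/4, v=0 → d = 2115/4
a_max = (45/2−0)/(9/2−0) = 5
max v = 45 over t∈[9,47/4] → v_max = 45
check: 45·(9+11/4) = 2115/4 ✓

d=2115/4 v_max=45 a_max=5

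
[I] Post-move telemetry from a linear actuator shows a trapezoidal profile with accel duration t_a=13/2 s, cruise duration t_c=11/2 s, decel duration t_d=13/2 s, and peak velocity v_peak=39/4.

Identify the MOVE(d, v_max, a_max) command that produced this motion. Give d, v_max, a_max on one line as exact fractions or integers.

d=117 v_max=39/4 a_max=3/2

a_max = (39/4)/(13/2) = 3/2
d_a = ½·39/4·13/2 = 507/16; d_c = 39/4·11/2 = 429/8
d = 2·507/16 + 429/8 = 117
t_c = 11/2 > 0 → v_max = v_peak = 39/4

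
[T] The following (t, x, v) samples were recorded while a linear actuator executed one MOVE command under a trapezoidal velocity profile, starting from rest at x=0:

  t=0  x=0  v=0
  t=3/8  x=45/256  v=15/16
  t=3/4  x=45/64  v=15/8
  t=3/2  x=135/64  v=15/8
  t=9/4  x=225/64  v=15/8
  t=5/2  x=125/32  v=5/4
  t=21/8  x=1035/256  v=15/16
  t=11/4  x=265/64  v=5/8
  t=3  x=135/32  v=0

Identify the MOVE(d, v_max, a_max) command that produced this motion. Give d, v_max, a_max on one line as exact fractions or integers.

final state: t=3, x=135/32, v=0 → d = 135/32
a_max = (15/16−0)/(3/8−0) = 5/2
max v = 15/8 over t∈[3/4,9/4] → v_max = 15/8
check: 15/8·(3/4+3/2) = 135/32 ✓

d=135/32 v_max=15/8 a_max=5/2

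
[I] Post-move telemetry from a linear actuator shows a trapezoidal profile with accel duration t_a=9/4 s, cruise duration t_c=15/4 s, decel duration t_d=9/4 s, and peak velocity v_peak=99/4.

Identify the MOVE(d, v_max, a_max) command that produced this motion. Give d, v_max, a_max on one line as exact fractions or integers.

d=297/2 v_max=99/4 a_max=11

a_max = (99/4)/(9/4) = 11
d_a = ½·99/4·9/4 = 891/32; d_c = 99/4·15/4 = 1485/16
d = 2·891/32 + 1485/16 = 297/2
t_c = 15/4 > 0 → v_max = v_peak = 99/4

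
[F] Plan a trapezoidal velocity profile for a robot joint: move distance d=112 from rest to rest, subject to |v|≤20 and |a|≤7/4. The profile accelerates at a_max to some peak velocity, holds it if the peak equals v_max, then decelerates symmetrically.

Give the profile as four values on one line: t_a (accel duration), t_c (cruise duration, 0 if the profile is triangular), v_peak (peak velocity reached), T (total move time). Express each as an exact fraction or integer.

t_a=8 t_c=0 v_peak=14 T=16

vₘ²/aₘ = 20²/(7/4) = 1600/7
112 < 1600/7 ⇒ no cruise
v_peak = √(112·7/4) = √196 = 14
t_a = 14/(7/4) = 8; t_c = 0
T = 2·8 = 16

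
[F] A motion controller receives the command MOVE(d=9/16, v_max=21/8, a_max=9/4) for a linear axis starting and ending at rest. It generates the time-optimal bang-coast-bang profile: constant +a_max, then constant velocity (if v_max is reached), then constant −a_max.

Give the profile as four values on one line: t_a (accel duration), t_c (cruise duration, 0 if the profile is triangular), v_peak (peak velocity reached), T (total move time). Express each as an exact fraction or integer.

(v_max)²/a_max = (21/8)²/(9/4) = 49/16
9/16 < 49/16 so t_c = 0
v_peak = √(9/16·9/4) = √(81/64) = 9/8
t_a = (9/8)/(9/4) = 1/2; t_c = 0
T = 2·1/2 = 1

t_a=1/2 t_c=0 v_peak=9/8 T=1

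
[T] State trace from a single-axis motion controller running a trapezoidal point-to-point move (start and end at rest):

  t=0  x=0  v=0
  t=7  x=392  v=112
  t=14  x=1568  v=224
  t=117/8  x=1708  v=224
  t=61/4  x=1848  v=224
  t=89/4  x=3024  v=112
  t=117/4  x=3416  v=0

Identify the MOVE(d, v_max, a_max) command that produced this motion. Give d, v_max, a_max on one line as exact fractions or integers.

d=3416 v_max=224 a_max=16

final state: t=117/4, x=3416, v=0 → d = 3416
a_max = (112−0)/(7−0) = 16
max v = 224 over t∈[14,61/4] → v_max = 224
check: 224·(14+5/4) = 3416 ✓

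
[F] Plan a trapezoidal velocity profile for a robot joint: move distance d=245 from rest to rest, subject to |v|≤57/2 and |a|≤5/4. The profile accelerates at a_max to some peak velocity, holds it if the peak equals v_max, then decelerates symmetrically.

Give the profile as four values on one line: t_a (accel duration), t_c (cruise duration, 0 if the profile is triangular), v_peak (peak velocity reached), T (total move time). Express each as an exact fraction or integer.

t_a=14 t_c=0 v_peak=35/2 T=28

v_max²/a_max = (57/2)²/(5/4) = 3249/5
245 < 3249/5 so t_c = 0
v_peak = √(245·5/4) = √(1225/4) = 35/2
t_a = (35/2)/(5/4) = 14; t_c = 0
T = 2·14 = 28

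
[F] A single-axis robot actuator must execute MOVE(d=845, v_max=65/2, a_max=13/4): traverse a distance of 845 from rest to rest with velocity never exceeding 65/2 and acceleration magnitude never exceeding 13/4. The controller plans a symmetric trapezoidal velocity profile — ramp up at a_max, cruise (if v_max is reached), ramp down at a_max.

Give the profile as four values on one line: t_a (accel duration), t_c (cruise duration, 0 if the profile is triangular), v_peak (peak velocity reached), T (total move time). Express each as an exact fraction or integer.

v_max²/a_max = (65/2)²/(13/4) = 325
845 ≥ 325 ⇒ cruise phase
t_a = (65/2)/(13/4) = 10; v_peak = 65/2
d_cruise = 845 − 325 = 520; t_c = 520/(65/2) = 16
T = 2·10 + 16 = 36

t_a=10 t_c=16 v_peak=65/2 T=36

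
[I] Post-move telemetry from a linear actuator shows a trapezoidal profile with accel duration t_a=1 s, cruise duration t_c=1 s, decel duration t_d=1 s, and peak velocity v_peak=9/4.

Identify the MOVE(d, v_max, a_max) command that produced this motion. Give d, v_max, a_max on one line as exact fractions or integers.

d=9/2 v_max=9/4 a_max=9/4

a_max = (9/4)/1 = 9/4
d_a = ½·9/4·1 = 9/8; d_c = 9/4·1 = 9/4
d = 2·9/8 + 9/4 = 9/2
t_c = 1 > 0 so v_max = 9/4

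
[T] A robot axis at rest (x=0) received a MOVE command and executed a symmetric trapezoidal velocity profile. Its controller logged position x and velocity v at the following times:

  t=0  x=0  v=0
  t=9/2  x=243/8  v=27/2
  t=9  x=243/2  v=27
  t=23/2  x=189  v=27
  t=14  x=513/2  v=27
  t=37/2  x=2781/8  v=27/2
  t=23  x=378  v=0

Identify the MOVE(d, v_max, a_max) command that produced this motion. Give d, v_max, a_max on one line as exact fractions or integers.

d=378 v_max=27 a_max=3

final state: t=23, x=378, v=0 → d = 378
a_max = (27/2−0)/(9/2−0) = 3
max v = 27 over t∈[9,14] → v_max = 27
check: 27·(9+5) = 378 ✓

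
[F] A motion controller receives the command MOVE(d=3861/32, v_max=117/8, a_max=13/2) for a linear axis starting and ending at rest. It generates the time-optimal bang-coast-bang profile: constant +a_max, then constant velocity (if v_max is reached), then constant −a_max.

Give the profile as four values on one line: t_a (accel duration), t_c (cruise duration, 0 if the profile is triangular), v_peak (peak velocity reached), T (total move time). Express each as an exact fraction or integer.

vₘ²/aₘ = (117/8)²/(13/2) = 1053/32
3861/32 ≥ 1053/32 → trapezoidal
t_a = (117/8)/(13/2) = 9/4; v_peak = 117/8
d_cruise = 3861/32 − 1053/32 = 351/4; t_c = (351/4)/(117/8) = 6
T = 2·9/4 + 6 = 21/2

t_a=9/4 t_c=6 v_peak=117/8 T=21/2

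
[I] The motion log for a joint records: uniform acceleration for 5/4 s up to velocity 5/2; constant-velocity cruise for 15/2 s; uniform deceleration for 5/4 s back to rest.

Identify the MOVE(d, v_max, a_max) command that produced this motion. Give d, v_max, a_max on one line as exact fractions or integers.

a_max = (5/2)/(5/4) = 2
d_a = ½·5/2·5/4 = 25/16; d_c = 5/2·15/2 = 75/4
d = 2·25/16 + 75/4 = 175/8
t_c = 15/2 > 0 → v_max = v_peak = 5/2

d=175/8 v_max=5/2 a_max=2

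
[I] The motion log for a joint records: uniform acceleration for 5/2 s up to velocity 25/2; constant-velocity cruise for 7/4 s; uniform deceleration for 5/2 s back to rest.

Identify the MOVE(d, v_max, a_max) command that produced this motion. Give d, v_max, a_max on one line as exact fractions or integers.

a_max = (25/2)/(5/2) = 5
d_a = ½·25/2·5/2 = 125/8; d_c = 25/2·7/4 = 175/8
d = 2·125/8 + 175/8 = 425/8
t_c = 7/4 > 0 so v_max = 25/2

d=425/8 v_max=25/2 a_max=5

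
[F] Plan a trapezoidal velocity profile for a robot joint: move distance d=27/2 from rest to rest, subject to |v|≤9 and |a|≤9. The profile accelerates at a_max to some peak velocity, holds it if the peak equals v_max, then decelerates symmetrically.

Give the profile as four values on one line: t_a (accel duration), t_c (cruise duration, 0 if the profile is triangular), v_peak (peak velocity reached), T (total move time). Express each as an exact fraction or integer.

t_a=1 t_c=1/2 v_peak=9 T=5/2

vₘ²/aₘ = 9²/9 = 9
27/2 ≥ 9 → trapezoidal
t_a = 9/9 = 1; v_peak = 9
d_cruise = 27/2 − 9 = 9/2; t_c = (9/2)/9 = 1/2
T = 2·1 + 1/2 = 5/2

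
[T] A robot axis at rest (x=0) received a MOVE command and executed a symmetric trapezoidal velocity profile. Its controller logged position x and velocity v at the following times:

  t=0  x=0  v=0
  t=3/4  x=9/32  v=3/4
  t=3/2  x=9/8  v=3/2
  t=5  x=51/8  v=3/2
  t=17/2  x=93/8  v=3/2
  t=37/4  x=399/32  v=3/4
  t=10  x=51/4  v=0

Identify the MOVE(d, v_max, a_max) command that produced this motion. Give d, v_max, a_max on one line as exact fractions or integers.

final state: t=10, x=51/4, v=0 → d = 51/4
a_max = (3/4−0)/(3/4−0) = 1
max v = 3/2 over t∈[3/2,17/2] → v_max = 3/2
check: 3/2·(3/2+7) = 51/4 ✓

d=51/4 v_max=3/2 a_max=1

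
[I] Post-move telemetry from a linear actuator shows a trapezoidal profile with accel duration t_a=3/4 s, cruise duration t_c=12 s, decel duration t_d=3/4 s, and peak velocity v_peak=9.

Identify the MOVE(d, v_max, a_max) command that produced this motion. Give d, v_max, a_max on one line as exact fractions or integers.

a_max = 9/(3/4) = 12
d_a = ½·9·3/4 = 27/8; d_c = 9·12 = 108
d = 2·27/8 + 108 = 459/4
t_c = 12 > 0 → v_max = v_peak = 9

d=459/4 v_max=9 a_max=12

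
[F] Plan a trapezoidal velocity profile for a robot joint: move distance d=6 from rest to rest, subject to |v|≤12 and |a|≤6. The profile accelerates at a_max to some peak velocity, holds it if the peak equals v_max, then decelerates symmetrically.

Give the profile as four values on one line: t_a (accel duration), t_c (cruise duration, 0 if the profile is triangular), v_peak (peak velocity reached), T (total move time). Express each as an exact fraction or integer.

vₘ²/aₘ = 12²/6 = 24
6 < 24 ⇒ no cruise
v_peak = √(6·6) = √36 = 6
t_a = 6/6 = 1; t_c = 0
T = 2·1 = 2

t_a=1 t_c=0 v_peak=6 T=2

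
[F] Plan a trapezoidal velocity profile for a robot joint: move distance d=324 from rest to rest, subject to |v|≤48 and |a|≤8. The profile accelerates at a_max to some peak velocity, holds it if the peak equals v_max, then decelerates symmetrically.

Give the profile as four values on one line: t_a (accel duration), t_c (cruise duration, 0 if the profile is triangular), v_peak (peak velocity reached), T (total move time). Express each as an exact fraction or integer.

t_a=6 t_c=3/4 v_peak=48 T=51/4

vₘ²/aₘ = 48²/8 = 288
324 ≥ 288 so v_max reached
t_a = 48/8 = 6; v_peak = 48
d_cruise = 324 − 288 = 36; t_c = 36/48 = 3/4
T = 2·6 + 3/4 = 51/4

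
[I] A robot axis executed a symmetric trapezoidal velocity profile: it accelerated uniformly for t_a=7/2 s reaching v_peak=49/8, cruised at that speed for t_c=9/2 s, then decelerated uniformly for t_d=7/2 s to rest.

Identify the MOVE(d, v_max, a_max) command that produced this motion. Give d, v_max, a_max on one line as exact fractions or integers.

d=49 v_max=49/8 a_max=7/4

a_max = (49/8)/(7/2) = 7/4
d_a = ½·49/8·7/2 = 343/32; d_c = 49/8·9/2 = 441/16
d = 2·343/32 + 441/16 = 49
t_c = 9/2 > 0 → v_max = v_peak = 49/8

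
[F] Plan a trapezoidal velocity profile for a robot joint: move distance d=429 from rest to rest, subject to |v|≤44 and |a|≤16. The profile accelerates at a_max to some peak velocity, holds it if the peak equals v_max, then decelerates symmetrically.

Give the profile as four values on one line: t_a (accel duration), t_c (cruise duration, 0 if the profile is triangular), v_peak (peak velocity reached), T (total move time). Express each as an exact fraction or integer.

t_a=11/4 t_c=7 v_peak=44 T=25/2

(v_max)²/a_max = 44²/16 = 121
429 ≥ 121 ⇒ cruise phase
t_a = 44/16 = 11/4; v_peak = 44
d_cruise = 429 − 121 = 308; t_c = 308/44 = 7
T = 2·11/4 + 7 = 25/2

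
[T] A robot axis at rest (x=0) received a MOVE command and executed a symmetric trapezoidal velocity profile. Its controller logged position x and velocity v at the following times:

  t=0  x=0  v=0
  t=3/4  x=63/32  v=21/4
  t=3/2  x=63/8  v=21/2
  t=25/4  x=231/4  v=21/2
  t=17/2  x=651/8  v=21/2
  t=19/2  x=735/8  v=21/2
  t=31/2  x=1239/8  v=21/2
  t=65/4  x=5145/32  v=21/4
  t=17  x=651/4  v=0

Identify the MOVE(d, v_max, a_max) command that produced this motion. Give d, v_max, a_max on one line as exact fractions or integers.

final state: t=17, x=651/4, v=0 → d = 651/4
a_max = (21/4−0)/(3/4−0) = 7
max v = 21/2 over t∈[3/2,31/2] → v_max = 21/2
check: 21/2·(3/2+14) = 651/4 ✓

d=651/4 v_max=21/2 a_max=7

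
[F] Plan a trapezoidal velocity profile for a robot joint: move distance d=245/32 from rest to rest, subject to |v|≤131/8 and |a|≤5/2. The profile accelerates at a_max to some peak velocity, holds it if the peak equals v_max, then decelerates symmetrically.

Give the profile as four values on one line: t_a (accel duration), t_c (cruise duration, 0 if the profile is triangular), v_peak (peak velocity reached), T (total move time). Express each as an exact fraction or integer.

(v_max)²/a_max = (131/8)²/(5/2) = 17161/160
245/32 < 17161/160 → triangular
v_peak = √(245/32·5/2) = √(1225/64) = 35/8
t_a = (35/8)/(5/2) = 7/4; t_c = 0
T = 2·7/4 = 7/2

t_a=7/4 t_c=0 v_peak=35/8 T=7/2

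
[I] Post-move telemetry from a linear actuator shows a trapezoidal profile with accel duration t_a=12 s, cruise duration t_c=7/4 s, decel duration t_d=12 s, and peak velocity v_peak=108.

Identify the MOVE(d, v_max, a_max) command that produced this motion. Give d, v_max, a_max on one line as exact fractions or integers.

d=1485 v_max=108 a_max=9

a_max = 108/12 = 9
d_a = ½·108·12 = 648; d_c = 108·7/4 = 189
d = 2·648 + 189 = 1485
t_c = 7/4 > 0 ⇒ limit active, v_max = 108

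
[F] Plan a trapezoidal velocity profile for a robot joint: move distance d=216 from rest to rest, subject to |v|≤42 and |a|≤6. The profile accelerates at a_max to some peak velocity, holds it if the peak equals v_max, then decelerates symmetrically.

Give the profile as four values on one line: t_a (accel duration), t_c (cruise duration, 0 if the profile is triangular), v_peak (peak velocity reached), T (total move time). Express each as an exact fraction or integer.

t_a=6 t_c=0 v_peak=36 T=12

v_max²/a_max = 42²/6 = 294
216 < 294 → triangular
v_peak = √(216·6) = √1296 = 36
t_a = 36/6 = 6; t_c = 0
T = 2·6 = 12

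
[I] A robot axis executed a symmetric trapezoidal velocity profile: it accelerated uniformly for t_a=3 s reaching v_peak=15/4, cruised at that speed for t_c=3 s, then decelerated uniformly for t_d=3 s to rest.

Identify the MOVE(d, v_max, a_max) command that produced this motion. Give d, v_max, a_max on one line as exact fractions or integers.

a_max = (15/4)/3 = 5/4
d_a = ½·15/4·3 = 45/8; d_c = 15/4·3 = 45/4
d = 2·45/8 + 45/4 = 45/2
t_c = 3 > 0 → v_max = v_peak = 15/4

d=45/2 v_max=15/4 a_max=5/4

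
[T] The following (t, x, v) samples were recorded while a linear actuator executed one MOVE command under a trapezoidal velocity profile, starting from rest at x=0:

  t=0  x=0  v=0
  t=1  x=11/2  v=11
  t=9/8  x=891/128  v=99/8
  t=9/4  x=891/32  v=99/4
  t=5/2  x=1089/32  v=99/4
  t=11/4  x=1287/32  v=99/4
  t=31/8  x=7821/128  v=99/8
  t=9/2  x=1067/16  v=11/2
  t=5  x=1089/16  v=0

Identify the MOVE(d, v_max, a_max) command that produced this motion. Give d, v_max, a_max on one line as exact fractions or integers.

final state: t=5, x=1089/16, v=0 → d = 1089/16
a_max = (11−0)/(1−0) = 11
max v = 99/4 over t∈[9/4,11/4] → v_max = 99/4
check: 99/4·(9/4+1/2) = 1089/16 ✓

d=1089/16 v_max=99/4 a_max=11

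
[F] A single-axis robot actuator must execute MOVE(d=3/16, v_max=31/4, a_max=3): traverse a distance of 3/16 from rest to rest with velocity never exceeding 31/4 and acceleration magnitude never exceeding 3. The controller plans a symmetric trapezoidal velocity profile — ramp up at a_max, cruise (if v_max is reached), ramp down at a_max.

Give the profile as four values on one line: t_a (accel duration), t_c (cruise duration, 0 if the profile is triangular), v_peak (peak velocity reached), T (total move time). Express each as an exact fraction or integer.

vₘ²/aₘ = (31/4)²/3 = 961/48
3/16 < 961/48 ⇒ no cruise
v_peak = √(3/16·3) = √(9/16) = 3/4
t_a = (3/4)/3 = 1/4; t_c = 0
T = 2·1/4 = 1/2

t_a=1/4 t_c=0 v_peak=3/4 T=1/2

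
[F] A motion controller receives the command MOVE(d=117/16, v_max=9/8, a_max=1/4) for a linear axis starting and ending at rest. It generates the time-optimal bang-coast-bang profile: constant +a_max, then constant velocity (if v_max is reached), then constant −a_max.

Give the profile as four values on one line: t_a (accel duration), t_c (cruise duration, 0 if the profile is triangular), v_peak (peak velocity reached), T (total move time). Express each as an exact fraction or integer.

t_a=9/2 t_c=2 v_peak=9/8 T=11

(v_max)²/a_max = (9/8)²/(1/4) = 81/16
117/16 ≥ 81/16 ⇒ cruise phase
t_a = (9/8)/(1/4) = 9/2; v_peak = 9/8
d_cruise = 117/16 − 81/16 = 9/4; t_c = (9/4)/(9/8) = 2
T = 2·9/2 + 2 = 11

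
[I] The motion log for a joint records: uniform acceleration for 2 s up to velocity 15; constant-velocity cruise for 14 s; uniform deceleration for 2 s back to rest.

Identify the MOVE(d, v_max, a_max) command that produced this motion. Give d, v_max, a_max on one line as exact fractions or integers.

a_max = 15/2
d_a = ½·15·2 = 15; d_c = 15·14 = 210
d = 2·15 + 210 = 240
t_c = 14 > 0 → v_max = v_peak = 15

d=240 v_max=15 a_max=15/2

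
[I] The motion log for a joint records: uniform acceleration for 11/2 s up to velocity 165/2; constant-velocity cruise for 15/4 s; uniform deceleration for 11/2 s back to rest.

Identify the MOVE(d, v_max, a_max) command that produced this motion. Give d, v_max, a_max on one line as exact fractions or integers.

d=6105/8 v_max=165/2 a_max=15

a_max = (165/2)/(11/2) = 15
d_a = ½·165/2·11/2 = 1815/8; d_c = 165/2·15/4 = 2475/8
d = 2·1815/8 + 2475/8 = 6105/8
t_c = 15/4 > 0 ⇒ limit active, v_max = 165/2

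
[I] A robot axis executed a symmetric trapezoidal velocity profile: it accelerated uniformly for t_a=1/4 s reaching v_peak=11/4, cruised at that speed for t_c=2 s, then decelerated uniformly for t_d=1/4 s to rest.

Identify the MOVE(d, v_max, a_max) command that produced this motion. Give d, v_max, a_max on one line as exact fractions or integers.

d=99/16 v_max=11/4 a_max=11

a_max = (11/4)/(1/4) = 11
d_a = ½·11/4·1/4 = 11/32; d_c = 11/4·2 = 11/2
d = 2·11/32 + 11/2 = 99/16
t_c = 2 > 0 ⇒ limit active, v_max = 11/4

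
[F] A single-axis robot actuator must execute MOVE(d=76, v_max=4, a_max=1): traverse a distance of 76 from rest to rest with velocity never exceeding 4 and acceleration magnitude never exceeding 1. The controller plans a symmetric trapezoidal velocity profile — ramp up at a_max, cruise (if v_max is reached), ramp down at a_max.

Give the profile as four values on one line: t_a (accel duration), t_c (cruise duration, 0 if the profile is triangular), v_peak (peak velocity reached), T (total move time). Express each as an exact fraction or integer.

t_a=4 t_c=15 v_peak=4 T=23

(v_max)²/a_max = 4²/1 = 16
76 ≥ 16 → trapezoidal
t_a = 4/1 = 4; v_peak = 4
d_cruise = 76 − 16 = 60; t_c = 60/4 = 15
T = 2·4 + 15 = 23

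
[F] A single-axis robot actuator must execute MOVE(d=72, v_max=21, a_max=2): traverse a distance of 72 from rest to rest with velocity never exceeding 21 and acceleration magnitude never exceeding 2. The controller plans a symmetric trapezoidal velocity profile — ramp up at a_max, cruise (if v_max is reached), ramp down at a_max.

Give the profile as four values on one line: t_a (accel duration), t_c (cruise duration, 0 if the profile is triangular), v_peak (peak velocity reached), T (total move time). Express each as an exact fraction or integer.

(v_max)²/a_max = 21²/2 = 441/2
72 < 441/2 so t_c = 0
v_peak = √(72·2) = √144 = 12
t_a = 12/2 = 6; t_c = 0
T = 2·6 = 12

t_a=6 t_c=0 v_peak=12 T=12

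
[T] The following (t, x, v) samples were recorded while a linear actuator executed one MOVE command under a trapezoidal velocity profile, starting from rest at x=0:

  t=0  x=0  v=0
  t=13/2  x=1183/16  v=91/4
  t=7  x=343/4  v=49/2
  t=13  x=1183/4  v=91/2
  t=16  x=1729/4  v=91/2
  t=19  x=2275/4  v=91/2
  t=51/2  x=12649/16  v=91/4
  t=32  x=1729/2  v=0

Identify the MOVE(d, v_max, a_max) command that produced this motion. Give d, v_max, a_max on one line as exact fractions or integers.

final state: t=32, x=1729/2, v=0 → d = 1729/2
a_max = (91/4−0)/(13/2−0) = 7/2
max v = 91/2 over t∈[13,19] → v_max = 91/2
check: 91/2·(13+6) = 1729/2 ✓

d=1729/2 v_max=91/2 a_max=7/2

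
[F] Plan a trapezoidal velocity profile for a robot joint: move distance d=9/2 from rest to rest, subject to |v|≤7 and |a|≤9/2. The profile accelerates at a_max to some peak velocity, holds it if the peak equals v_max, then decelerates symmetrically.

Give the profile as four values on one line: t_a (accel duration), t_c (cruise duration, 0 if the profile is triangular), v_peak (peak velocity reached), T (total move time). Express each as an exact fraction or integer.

t_a=1 t_c=0 v_peak=9/2 T=2

v_max²/a_max = 7²/(9/2) = 98/9
9/2 < 98/9 → triangular
v_peak = √(9/2·9/2) = √(81/4) = 9/2
t_a = (9/2)/(9/2) = 1; t_c = 0
T = 2·1 = 2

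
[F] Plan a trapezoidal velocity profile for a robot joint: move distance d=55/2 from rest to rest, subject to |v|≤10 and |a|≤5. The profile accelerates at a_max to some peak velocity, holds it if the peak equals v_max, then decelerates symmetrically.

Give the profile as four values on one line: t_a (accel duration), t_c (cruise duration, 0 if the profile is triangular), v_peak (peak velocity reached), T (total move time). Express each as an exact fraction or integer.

(v_max)²/a_max = 10²/5 = 20
55/2 ≥ 20 so v_max reached
t_a = 10/5 = 2; v_peak = 10
d_cruise = 55/2 − 20 = 15/2; t_c = (15/2)/10 = 3/4
T = 2·2 + 3/4 = 19/4

t_a=2 t_c=3/4 v_peak=10 T=19/4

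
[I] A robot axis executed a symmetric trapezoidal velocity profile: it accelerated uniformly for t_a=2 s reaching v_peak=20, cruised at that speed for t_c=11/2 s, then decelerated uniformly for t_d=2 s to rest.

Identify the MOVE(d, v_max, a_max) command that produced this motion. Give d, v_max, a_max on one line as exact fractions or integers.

a_max = 20/2 = 10
d_a = ½·20·2 = 20; d_c = 20·11/2 = 110
d = 2·20 + 110 = 150
t_c = 11/2 > 0 → v_max = v_peak = 20

d=150 v_max=20 a_max=10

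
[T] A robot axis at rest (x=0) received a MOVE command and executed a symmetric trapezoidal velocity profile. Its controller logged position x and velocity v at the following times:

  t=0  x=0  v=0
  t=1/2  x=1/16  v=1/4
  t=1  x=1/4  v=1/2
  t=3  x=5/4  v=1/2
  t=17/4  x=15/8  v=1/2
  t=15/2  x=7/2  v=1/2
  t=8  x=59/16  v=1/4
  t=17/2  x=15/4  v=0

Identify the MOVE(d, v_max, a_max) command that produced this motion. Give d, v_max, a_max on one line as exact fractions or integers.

final state: t=17/2, x=15/4, v=0 → d = 15/4
a_max = (1/4−0)/(1/2−0) = 1/2
max v = 1/2 over t∈[1,15/2] → v_max = 1/2
check: 1/2·(1+13/2) = 15/4 ✓

d=15/4 v_max=1/2 a_max=1/2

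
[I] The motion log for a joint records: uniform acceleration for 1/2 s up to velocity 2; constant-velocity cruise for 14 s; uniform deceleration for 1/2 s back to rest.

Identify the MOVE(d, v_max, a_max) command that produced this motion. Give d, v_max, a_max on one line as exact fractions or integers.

a_max = 2/(1/2) = 4
d_a = ½·2·1/2 = 1/2; d_c = 2·14 = 28
d = 2·1/2 + 28 = 29
t_c = 14 > 0 ⇒ limit active, v_max = 2

d=29 v_max=2 a_max=4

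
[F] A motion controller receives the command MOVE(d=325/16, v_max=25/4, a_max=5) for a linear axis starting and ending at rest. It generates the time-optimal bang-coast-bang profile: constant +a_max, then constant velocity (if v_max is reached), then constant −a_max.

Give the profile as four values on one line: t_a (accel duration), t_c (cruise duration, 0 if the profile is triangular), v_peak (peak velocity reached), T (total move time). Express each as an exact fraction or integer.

t_a=5/4 t_c=2 v_peak=25/4 T=9/2

(v_max)²/a_max = (25/4)²/5 = 125/16
325/16 ≥ 125/16 ⇒ cruise phase
t_a = (25/4)/5 = 5/4; v_peak = 25/4
d_cruise = 325/16 − 125/16 = 25/2; t_c = (25/2)/(25/4) = 2
T = 2·5/4 + 2 = 9/2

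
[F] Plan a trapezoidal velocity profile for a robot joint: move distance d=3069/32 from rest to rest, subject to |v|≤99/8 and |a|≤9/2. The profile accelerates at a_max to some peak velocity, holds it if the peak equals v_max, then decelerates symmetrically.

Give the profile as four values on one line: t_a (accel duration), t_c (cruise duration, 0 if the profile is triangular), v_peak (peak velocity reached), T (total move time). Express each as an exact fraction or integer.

t_a=11/4 t_c=5 v_peak=99/8 T=21/2

v_max²/a_max = (99/8)²/(9/2) = 1089/32
3069/32 ≥ 1089/32 so v_max reached
t_a = (99/8)/(9/2) = 11/4; v_peak = 99/8
d_cruise = 3069/32 − 1089/32 = 495/8; t_c = (495/8)/(99/8) = 5
T = 2·11/4 + 5 = 21/2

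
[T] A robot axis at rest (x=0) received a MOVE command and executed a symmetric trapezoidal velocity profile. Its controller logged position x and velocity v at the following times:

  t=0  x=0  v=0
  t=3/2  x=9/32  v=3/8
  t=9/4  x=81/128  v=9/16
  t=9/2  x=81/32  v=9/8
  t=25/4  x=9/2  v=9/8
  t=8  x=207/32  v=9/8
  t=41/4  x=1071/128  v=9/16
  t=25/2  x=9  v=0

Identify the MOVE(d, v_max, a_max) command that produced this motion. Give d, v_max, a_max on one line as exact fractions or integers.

final state: t=25/2, x=9, v=0 → d = 9
a_max = (3/8−0)/(3/2−0) = 1/4
max v = 9/8 over t∈[9/2,8] → v_max = 9/8
check: 9/8·(9/2+7/2) = 9 ✓

d=9 v_max=9/8 a_max=1/4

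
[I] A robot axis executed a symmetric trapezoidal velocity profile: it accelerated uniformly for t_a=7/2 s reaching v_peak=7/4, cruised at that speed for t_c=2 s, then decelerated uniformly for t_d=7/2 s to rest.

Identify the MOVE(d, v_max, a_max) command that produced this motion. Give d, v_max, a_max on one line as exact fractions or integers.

a_max = (7/4)/(7/2) = 1/2
d_a = ½·7/4·7/2 = 49/16; d_c = 7/4·2 = 7/2
d = 2·49/16 + 7/2 = 77/8
t_c = 2 > 0 ⇒ limit active, v_max = 7/4

d=77/8 v_max=7/4 a_max=1/2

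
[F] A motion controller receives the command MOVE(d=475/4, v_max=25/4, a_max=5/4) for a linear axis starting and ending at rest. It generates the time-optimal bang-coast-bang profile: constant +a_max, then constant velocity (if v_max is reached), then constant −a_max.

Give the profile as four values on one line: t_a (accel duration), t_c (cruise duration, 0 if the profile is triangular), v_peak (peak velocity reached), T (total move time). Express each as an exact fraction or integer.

t_a=5 t_c=14 v_peak=25/4 T=24

vₘ²/aₘ = (25/4)²/(5/4) = 125/4
475/4 ≥ 125/4 so v_max reached
t_a = (25/4)/(5/4) = 5; v_peak = 25/4
d_cruise = 475/4 − 125/4 = 175/2; t_c = (175/2)/(25/4) = 14
T = 2·5 + 14 = 24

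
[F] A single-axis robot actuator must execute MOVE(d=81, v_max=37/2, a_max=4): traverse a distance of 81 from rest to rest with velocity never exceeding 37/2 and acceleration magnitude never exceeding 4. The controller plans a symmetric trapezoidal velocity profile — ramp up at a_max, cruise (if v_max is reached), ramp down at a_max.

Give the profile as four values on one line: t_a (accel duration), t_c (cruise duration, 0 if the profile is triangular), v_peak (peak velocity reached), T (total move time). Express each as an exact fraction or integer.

t_a=9/2 t_c=0 v_peak=18 T=9

(v_max)²/a_max = (37/2)²/4 = 1369/16
81 < 1369/16 → triangular
v_peak = √(81·4) = √324 = 18
t_a = 18/4 = 9/2; t_c = 0
T = 2·9/2 = 9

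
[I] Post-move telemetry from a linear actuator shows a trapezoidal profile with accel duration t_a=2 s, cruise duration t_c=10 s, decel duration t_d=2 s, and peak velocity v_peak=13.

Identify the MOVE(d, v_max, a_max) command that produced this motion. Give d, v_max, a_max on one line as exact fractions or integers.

d=156 v_max=13 a_max=13/2

a_max = 13/2
d_a = ½·13·2 = 13; d_c = 13·10 = 130
d = 2·13 + 130 = 156
t_c = 10 > 0 → v_max = v_peak = 13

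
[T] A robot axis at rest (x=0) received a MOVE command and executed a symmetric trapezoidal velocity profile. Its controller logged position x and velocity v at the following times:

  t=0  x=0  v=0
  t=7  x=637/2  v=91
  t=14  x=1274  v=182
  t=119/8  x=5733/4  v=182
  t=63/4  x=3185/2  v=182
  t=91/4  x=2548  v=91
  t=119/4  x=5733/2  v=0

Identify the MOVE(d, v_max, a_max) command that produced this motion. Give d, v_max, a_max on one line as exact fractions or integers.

d=5733/2 v_max=182 a_max=13

final state: t=119/4, x=5733/2, v=0 → d = 5733/2
a_max = (91−0)/(7−0) = 13
max v = 182 over t∈[14,63/4] → v_max = 182
check: 182·(14+7/4) = 5733/2 ✓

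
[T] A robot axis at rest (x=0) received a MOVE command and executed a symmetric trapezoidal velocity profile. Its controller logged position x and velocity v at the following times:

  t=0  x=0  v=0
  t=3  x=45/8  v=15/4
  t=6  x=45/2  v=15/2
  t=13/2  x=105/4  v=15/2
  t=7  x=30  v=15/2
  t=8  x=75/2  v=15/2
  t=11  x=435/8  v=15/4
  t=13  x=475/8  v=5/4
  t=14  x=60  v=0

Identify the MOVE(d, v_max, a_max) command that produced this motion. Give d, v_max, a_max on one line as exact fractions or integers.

final state: t=14, x=60, v=0 → d = 60
a_max = (15/4−0)/(3−0) = 5/4
max v = 15/2 over t∈[6,8] → v_max = 15/2
check: 15/2·(6+2) = 60 ✓

d=60 v_max=15/2 a_max=5/4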